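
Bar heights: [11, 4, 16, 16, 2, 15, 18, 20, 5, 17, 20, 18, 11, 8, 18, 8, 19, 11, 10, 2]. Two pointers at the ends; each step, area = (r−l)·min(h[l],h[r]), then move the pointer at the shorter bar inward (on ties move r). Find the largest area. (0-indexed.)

[0,19] min(11,2)*19=38 best=38 * → r--
[0,18] min(11,10)*18=180 best=180 * → r--
[0,17] min(11,11)*17=187 best=187 * → r--
[0,16] min(11,19)*16=176 best=187 → l++
[1,16] min(4,19)*15=60 best=187 → l++
[2,16] min(16,19)*14=224 best=224 * → l++
[3,16] min(16,19)*13=208 best=224 → l++
[4,16] min(2,19)*12=24 best=224 → l++
[5,16] min(15,19)*11=165 best=224 → l++
[6,16] min(18,19)*10=180 best=224 → l++
[7,16] min(20,19)*9=171 best=224 → r--
[7,15] min(20,8)*8=64 best=224 → r--
[7,14] min(20,18)*7=126 best=224 → r--
[7,13] min(20,8)*6=48 best=224 → r--
[7,12] min(20,11)*5=55 best=224 → r--
[7,11] min(20,18)*4=72 best=224 → r--
[7,10] min(20,20)*3=60 best=224 → r--
[7,9] min(20,17)*2=34 best=224 → r--
[7,8] min(20,5)*1=5 best=224 → r--

max area = 224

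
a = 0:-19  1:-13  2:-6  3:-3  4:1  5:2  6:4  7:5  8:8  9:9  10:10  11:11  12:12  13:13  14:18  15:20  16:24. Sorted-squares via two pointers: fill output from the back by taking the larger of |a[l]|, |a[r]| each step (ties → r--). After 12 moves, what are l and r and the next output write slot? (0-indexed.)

l=3, r=7, next write slot=4

l=0 r=16: |-19|<=|24| out[16]=576, r--
l=0 r=15: |-19|<=|20| out[15]=400, r--
l=0 r=14: |-19|>|18| out[14]=361, l++
l=1 r=14: |-13|<=|18| out[13]=324, r--
l=1 r=13: |-13|<=|13| out[12]=169, r--
l=1 r=12: |-13|>|12| out[11]=169, l++
l=2 r=12: |-6|<=|12| out[10]=144, r--
l=2 r=11: |-6|<=|11| out[9]=121, r--
l=2 r=10: |-6|<=|10| out[8]=100, r--
l=2 r=9: |-6|<=|9| out[7]=81, r--
l=2 r=8: |-6|<=|8| out[6]=64, r--
l=2 r=7: |-6|>|5| out[5]=36, l++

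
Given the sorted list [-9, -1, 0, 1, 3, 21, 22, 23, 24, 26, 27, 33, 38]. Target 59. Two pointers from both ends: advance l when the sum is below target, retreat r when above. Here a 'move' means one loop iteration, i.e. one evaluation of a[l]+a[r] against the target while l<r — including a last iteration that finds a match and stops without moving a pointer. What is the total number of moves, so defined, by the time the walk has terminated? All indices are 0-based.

6 moves

[0,12] -9+38=29 <59 → l++
[1,12] -1+38=37 <59 → l++
[2,12] 0+38=38 <59 → l++
[3,12] 1+38=39 <59 → l++
[4,12] 3+38=41 <59 → l++
[5,12] 21+38=59 → found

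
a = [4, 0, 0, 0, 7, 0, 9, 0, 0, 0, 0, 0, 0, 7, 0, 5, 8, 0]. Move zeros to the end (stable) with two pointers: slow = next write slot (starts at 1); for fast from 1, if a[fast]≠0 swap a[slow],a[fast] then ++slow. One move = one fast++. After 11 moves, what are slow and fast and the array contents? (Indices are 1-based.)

(s=1,f=1) a[fast]=4≠0 swap→a[1]=4 → slow++,fast++
(s=2,f=2) a[fast]=0 → fast++
(s=2,f=3) a[fast]=0 → fast++
(s=2,f=4) a[fast]=0 → fast++
(s=2,f=5) a[fast]=7≠0 swap→a[2]=7 → slow++,fast++
(s=3,f=6) a[fast]=0 → fast++
(s=3,f=7) a[fast]=9≠0 swap→a[3]=9 → slow++,fast++
(s=4,f=8) a[fast]=0 → fast++
(s=4,f=9) a[fast]=0 → fast++
(s=4,f=10) a[fast]=0 → fast++
(s=4,f=11) a[fast]=0 → fast++

slow=4, fast=12, a=[4, 7, 9, 0, 0, 0, 0, 0, 0, 0, 0, 0, 0, 7, 0, 5, 8, 0]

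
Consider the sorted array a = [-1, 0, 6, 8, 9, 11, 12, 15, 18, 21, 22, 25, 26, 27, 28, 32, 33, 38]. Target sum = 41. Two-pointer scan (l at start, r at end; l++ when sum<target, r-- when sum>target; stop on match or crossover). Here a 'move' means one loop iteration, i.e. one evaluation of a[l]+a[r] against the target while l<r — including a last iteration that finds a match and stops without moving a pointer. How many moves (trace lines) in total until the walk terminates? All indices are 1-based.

5 moves

l=1 r=18: -1+38=37 <41, l++
l=2 r=18: 0+38=38 <41, l++
l=3 r=18: 6+38=44 >41, r--
l=3 r=17: 6+33=39 <41, l++
l=4 r=17: 8+33=41, found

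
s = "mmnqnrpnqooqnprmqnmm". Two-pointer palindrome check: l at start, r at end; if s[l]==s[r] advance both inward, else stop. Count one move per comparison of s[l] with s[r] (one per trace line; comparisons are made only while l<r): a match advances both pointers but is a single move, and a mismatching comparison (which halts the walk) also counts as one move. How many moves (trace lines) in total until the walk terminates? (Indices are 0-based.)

5 moves

l=0 r=19: 'm'=='m', l++,r--
l=1 r=18: 'm'=='m', l++,r--
l=2 r=17: 'n'=='n', l++,r--
l=3 r=16: 'q'=='q', l++,r--
l=4 r=15: 'n'!='m', stop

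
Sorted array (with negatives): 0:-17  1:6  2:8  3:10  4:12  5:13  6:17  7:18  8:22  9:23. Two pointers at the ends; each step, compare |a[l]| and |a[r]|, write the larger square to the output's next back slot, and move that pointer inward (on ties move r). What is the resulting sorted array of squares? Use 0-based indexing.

[0,9] |-17|<=|23| out[9]=529 → r--
[0,8] |-17|<=|22| out[8]=484 → r--
[0,7] |-17|<=|18| out[7]=324 → r--
[0,6] |-17|<=|17| out[6]=289 → r--
[0,5] |-17|>|13| out[5]=289 → l++
[1,5] |6|<=|13| out[4]=169 → r--
[1,4] |6|<=|12| out[3]=144 → r--
[1,3] |6|<=|10| out[2]=100 → r--
[1,2] |6|<=|8| out[1]=64 → r--
[1,1] |6|<=|6| out[0]=36 → r--

[36, 64, 100, 144, 169, 289, 289, 324, 484, 529]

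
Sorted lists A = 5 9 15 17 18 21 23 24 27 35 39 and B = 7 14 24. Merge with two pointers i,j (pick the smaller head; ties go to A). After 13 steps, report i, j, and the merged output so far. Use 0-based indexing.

[i=0,j=0] A[i]=5<=B[j]=7 take 5 → i++
[i=1,j=0] A[i]=9>B[j]=7 take 7 → j++
[i=1,j=1] A[i]=9<=B[j]=14 take 9 → i++
[i=2,j=1] A[i]=15>B[j]=14 take 14 → j++
[i=2,j=2] A[i]=15<=B[j]=24 take 15 → i++
[i=3,j=2] A[i]=17<=B[j]=24 take 17 → i++
[i=4,j=2] A[i]=18<=B[j]=24 take 18 → i++
[i=5,j=2] A[i]=21<=B[j]=24 take 21 → i++
[i=6,j=2] A[i]=23<=B[j]=24 take 23 → i++
[i=7,j=2] A[i]=24<=B[j]=24 take 24 → i++
[i=8,j=2] A[i]=27>B[j]=24 take 24 → j++
[i=8,j=3] B done, take A[i]=27 → i++
[i=9,j=3] B done, take A[i]=35 → i++

i=10, j=3, merged so far=[5, 7, 9, 14, 15, 17, 18, 21, 23, 24, 24, 27, 35]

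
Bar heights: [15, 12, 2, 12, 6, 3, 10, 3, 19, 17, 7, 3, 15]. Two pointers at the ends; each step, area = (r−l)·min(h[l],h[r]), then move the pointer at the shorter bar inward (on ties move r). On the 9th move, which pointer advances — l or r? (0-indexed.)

[0,12] min(15,15)*12=180 best=180 * → r--
[0,11] min(15,3)*11=33 best=180 → r--
[0,10] min(15,7)*10=70 best=180 → r--
[0,9] min(15,17)*9=135 best=180 → l++
[1,9] min(12,17)*8=96 best=180 → l++
[2,9] min(2,17)*7=14 best=180 → l++
[3,9] min(12,17)*6=72 best=180 → l++
[4,9] min(6,17)*5=30 best=180 → l++
[5,9] min(3,17)*4=12 best=180 → l++

l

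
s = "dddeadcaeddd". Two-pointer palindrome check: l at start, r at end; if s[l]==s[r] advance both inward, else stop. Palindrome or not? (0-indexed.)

[0,11] 'd'=='d' → l++,r--
[1,10] 'd'=='d' → l++,r--
[2,9] 'd'=='d' → l++,r--
[3,8] 'e'=='e' → l++,r--
[4,7] 'a'=='a' → l++,r--
[5,6] 'd'!='c' → stop

not a palindrome (mismatch at 5,6)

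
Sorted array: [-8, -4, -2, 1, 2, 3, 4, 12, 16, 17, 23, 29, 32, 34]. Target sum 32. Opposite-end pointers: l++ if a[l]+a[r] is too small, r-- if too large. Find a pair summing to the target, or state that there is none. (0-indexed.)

[0,13] -8+34=26 <32 → l++
[1,13] -4+34=30 <32 → l++
[2,13] -2+34=32 → found

(-2, 34)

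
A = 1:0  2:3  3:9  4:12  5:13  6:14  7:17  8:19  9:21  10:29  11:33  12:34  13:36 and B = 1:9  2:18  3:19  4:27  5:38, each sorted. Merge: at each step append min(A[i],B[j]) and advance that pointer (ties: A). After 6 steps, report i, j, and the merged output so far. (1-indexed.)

i=1 j=1: A[i]=0<=B[j]=9 take 0, i++
i=2 j=1: A[i]=3<=B[j]=9 take 3, i++
i=3 j=1: A[i]=9<=B[j]=9 take 9, i++
i=4 j=1: A[i]=12>B[j]=9 take 9, j++
i=4 j=2: A[i]=12<=B[j]=18 take 12, i++
i=5 j=2: A[i]=13<=B[j]=18 take 13, i++

i=6, j=2, merged so far=[0, 3, 9, 9, 12, 13]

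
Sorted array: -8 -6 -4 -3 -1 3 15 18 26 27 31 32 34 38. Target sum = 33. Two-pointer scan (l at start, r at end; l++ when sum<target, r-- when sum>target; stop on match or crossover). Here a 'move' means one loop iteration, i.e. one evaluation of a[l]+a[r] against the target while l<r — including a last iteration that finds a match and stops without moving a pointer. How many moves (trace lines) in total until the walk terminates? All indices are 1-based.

[1,14] -8+38=30 <33 → l++
[2,14] -6+38=32 <33 → l++
[3,14] -4+38=34 >33 → r--
[3,13] -4+34=30 <33 → l++
[4,13] -3+34=31 <33 → l++
[5,13] -1+34=33 → found

6 moves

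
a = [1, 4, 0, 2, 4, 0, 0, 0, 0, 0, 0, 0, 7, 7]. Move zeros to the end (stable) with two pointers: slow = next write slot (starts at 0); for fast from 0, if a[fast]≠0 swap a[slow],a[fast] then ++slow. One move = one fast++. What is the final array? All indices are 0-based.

(s=0,f=0) a[fast]=1≠0 swap→a[0]=1 → slow++,fast++
(s=1,f=1) a[fast]=4≠0 swap→a[1]=4 → slow++,fast++
(s=2,f=2) a[fast]=0 → fast++
(s=2,f=3) a[fast]=2≠0 swap→a[2]=2 → slow++,fast++
(s=3,f=4) a[fast]=4≠0 swap→a[3]=4 → slow++,fast++
(s=4,f=5) a[fast]=0 → fast++
(s=4,f=6) a[fast]=0 → fast++
(s=4,f=7) a[fast]=0 → fast++
(s=4,f=8) a[fast]=0 → fast++
(s=4,f=9) a[fast]=0 → fast++
(s=4,f=10) a[fast]=0 → fast++
(s=4,f=11) a[fast]=0 → fast++
(s=4,f=12) a[fast]=7≠0 swap→a[4]=7 → slow++,fast++
(s=5,f=13) a[fast]=7≠0 swap→a[5]=7 → slow++,fast++

[1, 4, 2, 4, 7, 7, 0, 0, 0, 0, 0, 0, 0, 0]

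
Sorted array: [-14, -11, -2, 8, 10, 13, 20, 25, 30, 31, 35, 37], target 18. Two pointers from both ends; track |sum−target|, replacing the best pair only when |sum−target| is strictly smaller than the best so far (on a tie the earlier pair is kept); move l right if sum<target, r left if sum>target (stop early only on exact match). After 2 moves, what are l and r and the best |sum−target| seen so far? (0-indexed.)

l=0, r=9, best |Δ|=3

l=0 r=11: -14+37=23 d=5 *, r--
l=0 r=10: -14+35=21 d=3 *, r--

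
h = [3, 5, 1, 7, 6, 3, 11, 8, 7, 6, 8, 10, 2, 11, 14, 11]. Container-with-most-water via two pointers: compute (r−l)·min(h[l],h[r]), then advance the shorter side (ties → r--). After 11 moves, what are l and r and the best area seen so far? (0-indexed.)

l=10, r=14, best area=99

[0,15] min(3,11)*15=45 best=45 * → l++
[1,15] min(5,11)*14=70 best=70 * → l++
[2,15] min(1,11)*13=13 best=70 → l++
[3,15] min(7,11)*12=84 best=84 * → l++
[4,15] min(6,11)*11=66 best=84 → l++
[5,15] min(3,11)*10=30 best=84 → l++
[6,15] min(11,11)*9=99 best=99 * → r--
[6,14] min(11,14)*8=88 best=99 → l++
[7,14] min(8,14)*7=56 best=99 → l++
[8,14] min(7,14)*6=42 best=99 → l++
[9,14] min(6,14)*5=30 best=99 → l++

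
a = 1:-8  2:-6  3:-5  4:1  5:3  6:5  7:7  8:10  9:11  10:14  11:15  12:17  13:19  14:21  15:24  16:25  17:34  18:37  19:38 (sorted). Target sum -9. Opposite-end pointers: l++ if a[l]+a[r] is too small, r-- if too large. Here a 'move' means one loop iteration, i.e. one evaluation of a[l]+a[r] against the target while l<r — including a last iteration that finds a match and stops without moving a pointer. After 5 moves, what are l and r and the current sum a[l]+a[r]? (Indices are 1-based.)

l=1, r=14, sum=13

[1,19] -8+38=30 >-9 → r--
[1,18] -8+37=29 >-9 → r--
[1,17] -8+34=26 >-9 → r--
[1,16] -8+25=17 >-9 → r--
[1,15] -8+24=16 >-9 → r--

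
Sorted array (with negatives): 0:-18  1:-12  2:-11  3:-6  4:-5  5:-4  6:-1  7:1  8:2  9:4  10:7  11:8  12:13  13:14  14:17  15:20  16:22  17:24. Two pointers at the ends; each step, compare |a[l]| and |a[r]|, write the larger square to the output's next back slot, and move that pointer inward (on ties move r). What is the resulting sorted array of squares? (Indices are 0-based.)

[0,17] |-18|<=|24| out[17]=576 → r--
[0,16] |-18|<=|22| out[16]=484 → r--
[0,15] |-18|<=|20| out[15]=400 → r--
[0,14] |-18|>|17| out[14]=324 → l++
[1,14] |-12|<=|17| out[13]=289 → r--
[1,13] |-12|<=|14| out[12]=196 → r--
[1,12] |-12|<=|13| out[11]=169 → r--
[1,11] |-12|>|8| out[10]=144 → l++
[2,11] |-11|>|8| out[9]=121 → l++
[3,11] |-6|<=|8| out[8]=64 → r--
[3,10] |-6|<=|7| out[7]=49 → r--
[3,9] |-6|>|4| out[6]=36 → l++
[4,9] |-5|>|4| out[5]=25 → l++
[5,9] |-4|<=|4| out[4]=16 → r--
[5,8] |-4|>|2| out[3]=16 → l++
[6,8] |-1|<=|2| out[2]=4 → r--
[6,7] |-1|<=|1| out[1]=1 → r--
[6,6] |-1|<=|-1| out[0]=1 → r--

[1, 1, 4, 16, 16, 25, 36, 49, 64, 121, 144, 169, 196, 289, 324, 400, 484, 576]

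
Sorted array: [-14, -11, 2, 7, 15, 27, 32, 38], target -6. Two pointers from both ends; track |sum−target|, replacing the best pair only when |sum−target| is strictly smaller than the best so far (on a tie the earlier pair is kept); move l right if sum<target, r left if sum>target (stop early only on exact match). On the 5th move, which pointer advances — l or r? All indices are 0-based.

l

[0,7] -14+38=24 d=30 * → r--
[0,6] -14+32=18 d=24 * → r--
[0,5] -14+27=13 d=19 * → r--
[0,4] -14+15=1 d=7 * → r--
[0,3] -14+7=-7 d=1 * → l++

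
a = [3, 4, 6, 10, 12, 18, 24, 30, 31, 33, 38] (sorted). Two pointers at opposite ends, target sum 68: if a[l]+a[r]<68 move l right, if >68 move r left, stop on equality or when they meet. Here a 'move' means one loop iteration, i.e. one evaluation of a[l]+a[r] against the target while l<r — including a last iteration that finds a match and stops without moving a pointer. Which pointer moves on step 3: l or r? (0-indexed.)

[0,10] 3+38=41 <68 → l++
[1,10] 4+38=42 <68 → l++
[2,10] 6+38=44 <68 → l++

l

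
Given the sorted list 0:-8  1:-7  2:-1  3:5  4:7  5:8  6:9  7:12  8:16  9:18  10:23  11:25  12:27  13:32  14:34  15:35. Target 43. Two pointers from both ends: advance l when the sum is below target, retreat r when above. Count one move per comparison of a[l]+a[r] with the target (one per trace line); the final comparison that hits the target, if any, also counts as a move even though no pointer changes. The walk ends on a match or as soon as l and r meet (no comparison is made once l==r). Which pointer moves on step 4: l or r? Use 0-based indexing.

[0,15] -8+35=27 <43 → l++
[1,15] -7+35=28 <43 → l++
[2,15] -1+35=34 <43 → l++
[3,15] 5+35=40 <43 → l++

l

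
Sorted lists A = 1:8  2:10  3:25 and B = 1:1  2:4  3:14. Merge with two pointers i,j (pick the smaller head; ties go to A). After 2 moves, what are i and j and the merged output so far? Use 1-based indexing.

i=1, j=3, merged so far=[1, 4]

i=1 j=1: A[i]=8>B[j]=1 take 1, j++
i=1 j=2: A[i]=8>B[j]=4 take 4, j++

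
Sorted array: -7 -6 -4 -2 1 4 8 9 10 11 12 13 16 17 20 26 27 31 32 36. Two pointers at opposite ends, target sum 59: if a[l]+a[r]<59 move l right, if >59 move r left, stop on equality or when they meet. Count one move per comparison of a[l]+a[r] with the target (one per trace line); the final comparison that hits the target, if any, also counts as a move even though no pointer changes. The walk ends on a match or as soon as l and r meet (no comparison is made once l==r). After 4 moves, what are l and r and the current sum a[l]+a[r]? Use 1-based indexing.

l=1 r=20: -7+36=29 <59, l++
l=2 r=20: -6+36=30 <59, l++
l=3 r=20: -4+36=32 <59, l++
l=4 r=20: -2+36=34 <59, l++

l=5, r=20, sum=37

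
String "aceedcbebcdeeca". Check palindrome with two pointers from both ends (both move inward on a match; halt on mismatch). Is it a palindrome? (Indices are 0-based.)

[0,14] 'a'=='a' → l++,r--
[1,13] 'c'=='c' → l++,r--
[2,12] 'e'=='e' → l++,r--
[3,11] 'e'=='e' → l++,r--
[4,10] 'd'=='d' → l++,r--
[5,9] 'c'=='c' → l++,r--
[6,8] 'b'=='b' → l++,r--

palindrome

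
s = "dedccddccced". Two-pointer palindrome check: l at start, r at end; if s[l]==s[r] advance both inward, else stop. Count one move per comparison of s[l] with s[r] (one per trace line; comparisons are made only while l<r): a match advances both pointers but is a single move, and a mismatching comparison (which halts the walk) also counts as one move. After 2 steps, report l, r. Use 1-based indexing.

[1,12] 'd'=='d' → l++,r--
[2,11] 'e'=='e' → l++,r--

l=3, r=10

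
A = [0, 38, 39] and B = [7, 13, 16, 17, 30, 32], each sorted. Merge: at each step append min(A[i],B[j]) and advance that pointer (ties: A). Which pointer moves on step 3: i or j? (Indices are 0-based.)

j

i=0 j=0: A[i]=0<=B[j]=7 take 0, i++
i=1 j=0: A[i]=38>B[j]=7 take 7, j++
i=1 j=1: A[i]=38>B[j]=13 take 13, j++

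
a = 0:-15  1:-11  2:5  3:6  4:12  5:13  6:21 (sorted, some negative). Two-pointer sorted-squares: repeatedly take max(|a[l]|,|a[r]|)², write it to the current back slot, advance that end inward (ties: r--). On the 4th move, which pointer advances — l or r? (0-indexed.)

[0,6] |-15|<=|21| out[6]=441 → r--
[0,5] |-15|>|13| out[5]=225 → l++
[1,5] |-11|<=|13| out[4]=169 → r--
[1,4] |-11|<=|12| out[3]=144 → r--

r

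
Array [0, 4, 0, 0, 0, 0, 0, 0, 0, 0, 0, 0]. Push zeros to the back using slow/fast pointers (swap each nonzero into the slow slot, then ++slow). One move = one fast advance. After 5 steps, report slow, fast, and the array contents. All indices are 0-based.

(s=0,f=0) a[fast]=0 → fast++
(s=0,f=1) a[fast]=4≠0 swap→a[0]=4 → slow++,fast++
(s=1,f=2) a[fast]=0 → fast++
(s=1,f=3) a[fast]=0 → fast++
(s=1,f=4) a[fast]=0 → fast++

slow=1, fast=5, a=[4, 0, 0, 0, 0, 0, 0, 0, 0, 0, 0, 0]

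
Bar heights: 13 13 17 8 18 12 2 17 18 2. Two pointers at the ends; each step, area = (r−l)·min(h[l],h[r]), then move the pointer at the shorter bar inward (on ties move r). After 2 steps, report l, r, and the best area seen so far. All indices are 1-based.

l=2, r=9, best area=104

l=1 r=10: min(13,2)*9=18 best=18 *, r--
l=1 r=9: min(13,18)*8=104 best=104 *, l++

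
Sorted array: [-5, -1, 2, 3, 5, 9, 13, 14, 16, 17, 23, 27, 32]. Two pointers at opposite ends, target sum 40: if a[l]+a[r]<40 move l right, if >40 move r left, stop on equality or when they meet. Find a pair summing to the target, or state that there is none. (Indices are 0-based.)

(13, 27)

[0,12] -5+32=27 <40 → l++
[1,12] -1+32=31 <40 → l++
[2,12] 2+32=34 <40 → l++
[3,12] 3+32=35 <40 → l++
[4,12] 5+32=37 <40 → l++
[5,12] 9+32=41 >40 → r--
[5,11] 9+27=36 <40 → l++
[6,11] 13+27=40 → found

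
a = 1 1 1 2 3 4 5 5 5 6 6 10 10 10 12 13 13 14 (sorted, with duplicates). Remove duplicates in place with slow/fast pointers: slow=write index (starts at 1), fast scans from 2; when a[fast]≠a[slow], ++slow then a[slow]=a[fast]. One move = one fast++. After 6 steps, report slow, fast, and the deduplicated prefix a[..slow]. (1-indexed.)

(s=1,f=2) a[fast]=1=a[slow] dup → fast++
(s=1,f=3) a[fast]=1=a[slow] dup → fast++
(s=1,f=4) a[fast]=2≠a[slow]=1 write a[2]=2 → slow++,fast++
(s=2,f=5) a[fast]=3≠a[slow]=2 write a[3]=3 → slow++,fast++
(s=3,f=6) a[fast]=4≠a[slow]=3 write a[4]=4 → slow++,fast++
(s=4,f=7) a[fast]=5≠a[slow]=4 write a[5]=5 → slow++,fast++

slow=5, fast=8, prefix=[1, 2, 3, 4, 5]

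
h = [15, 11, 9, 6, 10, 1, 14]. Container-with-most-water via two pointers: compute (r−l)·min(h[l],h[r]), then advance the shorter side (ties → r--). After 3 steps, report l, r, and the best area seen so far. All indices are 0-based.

l=0, r=3, best area=84

[0,6] min(15,14)*6=84 best=84 * → r--
[0,5] min(15,1)*5=5 best=84 → r--
[0,4] min(15,10)*4=40 best=84 → r--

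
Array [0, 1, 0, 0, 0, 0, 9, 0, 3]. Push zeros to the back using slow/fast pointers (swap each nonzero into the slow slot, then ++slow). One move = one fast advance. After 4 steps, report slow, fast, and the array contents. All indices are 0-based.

slow=1, fast=4, a=[1, 0, 0, 0, 0, 0, 9, 0, 3]

slow=0 fast=0: a[fast]=0, fast++
slow=0 fast=1: a[fast]=1≠0 swap→a[0]=1, slow++,fast++
slow=1 fast=2: a[fast]=0, fast++
slow=1 fast=3: a[fast]=0, fast++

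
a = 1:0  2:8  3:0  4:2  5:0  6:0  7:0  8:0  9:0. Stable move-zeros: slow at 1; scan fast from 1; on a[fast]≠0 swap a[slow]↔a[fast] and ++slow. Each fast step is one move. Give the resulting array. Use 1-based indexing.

(s=1,f=1) a[fast]=0 → fast++
(s=1,f=2) a[fast]=8≠0 swap→a[1]=8 → slow++,fast++
(s=2,f=3) a[fast]=0 → fast++
(s=2,f=4) a[fast]=2≠0 swap→a[2]=2 → slow++,fast++
(s=3,f=5) a[fast]=0 → fast++
(s=3,f=6) a[fast]=0 → fast++
(s=3,f=7) a[fast]=0 → fast++
(s=3,f=8) a[fast]=0 → fast++
(s=3,f=9) a[fast]=0 → fast++

[8, 2, 0, 0, 0, 0, 0, 0, 0]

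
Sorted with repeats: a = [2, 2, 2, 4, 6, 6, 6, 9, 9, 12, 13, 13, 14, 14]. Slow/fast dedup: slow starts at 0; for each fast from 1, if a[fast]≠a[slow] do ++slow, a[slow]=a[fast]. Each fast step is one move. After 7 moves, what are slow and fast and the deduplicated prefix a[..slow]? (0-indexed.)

slow=3, fast=8, prefix=[2, 4, 6, 9]

(s=0,f=1) a[fast]=2=a[slow] dup → fast++
(s=0,f=2) a[fast]=2=a[slow] dup → fast++
(s=0,f=3) a[fast]=4≠a[slow]=2 write a[1]=4 → slow++,fast++
(s=1,f=4) a[fast]=6≠a[slow]=4 write a[2]=6 → slow++,fast++
(s=2,f=5) a[fast]=6=a[slow] dup → fast++
(s=2,f=6) a[fast]=6=a[slow] dup → fast++
(s=2,f=7) a[fast]=9≠a[slow]=6 write a[3]=9 → slow++,fast++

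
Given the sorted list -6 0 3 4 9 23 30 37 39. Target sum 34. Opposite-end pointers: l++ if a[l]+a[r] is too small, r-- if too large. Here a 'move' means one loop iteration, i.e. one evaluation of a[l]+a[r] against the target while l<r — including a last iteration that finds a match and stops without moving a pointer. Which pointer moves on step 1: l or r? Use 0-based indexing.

l

[0,8] -6+39=33 <34 → l++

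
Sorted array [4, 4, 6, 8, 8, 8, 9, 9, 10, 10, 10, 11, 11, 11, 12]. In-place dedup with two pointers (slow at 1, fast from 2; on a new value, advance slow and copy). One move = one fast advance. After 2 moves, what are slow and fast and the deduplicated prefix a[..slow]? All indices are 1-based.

slow=1 fast=2: a[fast]=4=a[slow] dup, fast++
slow=1 fast=3: a[fast]=6≠a[slow]=4 write a[2]=6, slow++,fast++

slow=2, fast=4, prefix=[4, 6]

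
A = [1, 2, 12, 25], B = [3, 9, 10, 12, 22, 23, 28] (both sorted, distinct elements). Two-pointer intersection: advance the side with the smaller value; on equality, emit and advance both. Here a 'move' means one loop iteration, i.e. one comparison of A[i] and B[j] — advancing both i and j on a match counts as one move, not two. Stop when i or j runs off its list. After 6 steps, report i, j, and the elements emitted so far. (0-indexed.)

i=3, j=4, emitted=[12]

i=0 j=0: 1<3, i++
i=1 j=0: 2<3, i++
i=2 j=0: 12>3, j++
i=2 j=1: 12>9, j++
i=2 j=2: 12>10, j++
i=2 j=3: 12==12 emit, i++,j++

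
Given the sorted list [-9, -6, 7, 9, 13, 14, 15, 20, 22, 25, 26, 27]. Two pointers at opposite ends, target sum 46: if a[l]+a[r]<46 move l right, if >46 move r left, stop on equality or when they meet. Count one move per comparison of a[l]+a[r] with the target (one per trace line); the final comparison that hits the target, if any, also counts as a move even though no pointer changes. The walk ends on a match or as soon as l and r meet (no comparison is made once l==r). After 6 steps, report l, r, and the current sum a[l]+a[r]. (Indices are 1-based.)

l=7, r=12, sum=42

[1,12] -9+27=18 <46 → l++
[2,12] -6+27=21 <46 → l++
[3,12] 7+27=34 <46 → l++
[4,12] 9+27=36 <46 → l++
[5,12] 13+27=40 <46 → l++
[6,12] 14+27=41 <46 → l++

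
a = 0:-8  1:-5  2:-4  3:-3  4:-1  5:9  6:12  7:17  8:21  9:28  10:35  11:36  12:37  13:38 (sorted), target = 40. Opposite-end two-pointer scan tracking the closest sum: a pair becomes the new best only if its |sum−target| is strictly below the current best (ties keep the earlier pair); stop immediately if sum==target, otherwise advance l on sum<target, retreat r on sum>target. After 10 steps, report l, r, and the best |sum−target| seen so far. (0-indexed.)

[0,13] -8+38=30 d=10 * → l++
[1,13] -5+38=33 d=7 * → l++
[2,13] -4+38=34 d=6 * → l++
[3,13] -3+38=35 d=5 * → l++
[4,13] -1+38=37 d=3 * → l++
[5,13] 9+38=47 d=7 → r--
[5,12] 9+37=46 d=6 → r--
[5,11] 9+36=45 d=5 → r--
[5,10] 9+35=44 d=4 → r--
[5,9] 9+28=37 d=3 → l++

l=6, r=9, best |Δ|=3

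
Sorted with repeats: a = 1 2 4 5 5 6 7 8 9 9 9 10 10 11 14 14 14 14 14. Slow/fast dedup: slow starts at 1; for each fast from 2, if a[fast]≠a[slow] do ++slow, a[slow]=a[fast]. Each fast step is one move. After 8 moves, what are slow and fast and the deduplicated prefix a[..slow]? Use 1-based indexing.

(s=1,f=2) a[fast]=2≠a[slow]=1 write a[2]=2 → slow++,fast++
(s=2,f=3) a[fast]=4≠a[slow]=2 write a[3]=4 → slow++,fast++
(s=3,f=4) a[fast]=5≠a[slow]=4 write a[4]=5 → slow++,fast++
(s=4,f=5) a[fast]=5=a[slow] dup → fast++
(s=4,f=6) a[fast]=6≠a[slow]=5 write a[5]=6 → slow++,fast++
(s=5,f=7) a[fast]=7≠a[slow]=6 write a[6]=7 → slow++,fast++
(s=6,f=8) a[fast]=8≠a[slow]=7 write a[7]=8 → slow++,fast++
(s=7,f=9) a[fast]=9≠a[slow]=8 write a[8]=9 → slow++,fast++

slow=8, fast=10, prefix=[1, 2, 4, 5, 6, 7, 8, 9]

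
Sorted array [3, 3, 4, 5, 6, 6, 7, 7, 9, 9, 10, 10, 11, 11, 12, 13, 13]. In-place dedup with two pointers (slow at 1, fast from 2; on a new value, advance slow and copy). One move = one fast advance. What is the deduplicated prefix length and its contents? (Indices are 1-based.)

length 10; prefix = [3, 4, 5, 6, 7, 9, 10, 11, 12, 13]

slow=1 fast=2: a[fast]=3=a[slow] dup, fast++
slow=1 fast=3: a[fast]=4≠a[slow]=3 write a[2]=4, slow++,fast++
slow=2 fast=4: a[fast]=5≠a[slow]=4 write a[3]=5, slow++,fast++
slow=3 fast=5: a[fast]=6≠a[slow]=5 write a[4]=6, slow++,fast++
slow=4 fast=6: a[fast]=6=a[slow] dup, fast++
slow=4 fast=7: a[fast]=7≠a[slow]=6 write a[5]=7, slow++,fast++
slow=5 fast=8: a[fast]=7=a[slow] dup, fast++
slow=5 fast=9: a[fast]=9≠a[slow]=7 write a[6]=9, slow++,fast++
slow=6 fast=10: a[fast]=9=a[slow] dup, fast++
slow=6 fast=11: a[fast]=10≠a[slow]=9 write a[7]=10, slow++,fast++
slow=7 fast=12: a[fast]=10=a[slow] dup, fast++
slow=7 fast=13: a[fast]=11≠a[slow]=10 write a[8]=11, slow++,fast++
slow=8 fast=14: a[fast]=11=a[slow] dup, fast++
slow=8 fast=15: a[fast]=12≠a[slow]=11 write a[9]=12, slow++,fast++
slow=9 fast=16: a[fast]=13≠a[slow]=12 write a[10]=13, slow++,fast++
slow=10 fast=17: a[fast]=13=a[slow] dup, fast++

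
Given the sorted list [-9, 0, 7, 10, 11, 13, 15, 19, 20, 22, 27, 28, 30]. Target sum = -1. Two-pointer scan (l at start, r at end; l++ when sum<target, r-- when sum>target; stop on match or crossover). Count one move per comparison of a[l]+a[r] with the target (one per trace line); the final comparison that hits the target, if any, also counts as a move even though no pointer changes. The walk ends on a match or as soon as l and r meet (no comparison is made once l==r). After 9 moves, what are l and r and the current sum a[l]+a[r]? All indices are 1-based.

l=1, r=4, sum=1

[1,13] -9+30=21 >-1 → r--
[1,12] -9+28=19 >-1 → r--
[1,11] -9+27=18 >-1 → r--
[1,10] -9+22=13 >-1 → r--
[1,9] -9+20=11 >-1 → r--
[1,8] -9+19=10 >-1 → r--
[1,7] -9+15=6 >-1 → r--
[1,6] -9+13=4 >-1 → r--
[1,5] -9+11=2 >-1 → r--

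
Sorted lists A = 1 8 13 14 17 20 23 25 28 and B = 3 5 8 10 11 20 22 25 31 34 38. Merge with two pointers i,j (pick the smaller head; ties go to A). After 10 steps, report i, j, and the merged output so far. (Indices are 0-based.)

[i=0,j=0] A[i]=1<=B[j]=3 take 1 → i++
[i=1,j=0] A[i]=8>B[j]=3 take 3 → j++
[i=1,j=1] A[i]=8>B[j]=5 take 5 → j++
[i=1,j=2] A[i]=8<=B[j]=8 take 8 → i++
[i=2,j=2] A[i]=13>B[j]=8 take 8 → j++
[i=2,j=3] A[i]=13>B[j]=10 take 10 → j++
[i=2,j=4] A[i]=13>B[j]=11 take 11 → j++
[i=2,j=5] A[i]=13<=B[j]=20 take 13 → i++
[i=3,j=5] A[i]=14<=B[j]=20 take 14 → i++
[i=4,j=5] A[i]=17<=B[j]=20 take 17 → i++

i=5, j=5, merged so far=[1, 3, 5, 8, 8, 10, 11, 13, 14, 17]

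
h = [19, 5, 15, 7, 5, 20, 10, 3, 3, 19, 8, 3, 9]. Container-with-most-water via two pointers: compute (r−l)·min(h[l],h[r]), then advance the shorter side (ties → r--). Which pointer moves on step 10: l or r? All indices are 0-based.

l

[0,12] min(19,9)*12=108 best=108 * → r--
[0,11] min(19,3)*11=33 best=108 → r--
[0,10] min(19,8)*10=80 best=108 → r--
[0,9] min(19,19)*9=171 best=171 * → r--
[0,8] min(19,3)*8=24 best=171 → r--
[0,7] min(19,3)*7=21 best=171 → r--
[0,6] min(19,10)*6=60 best=171 → r--
[0,5] min(19,20)*5=95 best=171 → l++
[1,5] min(5,20)*4=20 best=171 → l++
[2,5] min(15,20)*3=45 best=171 → l++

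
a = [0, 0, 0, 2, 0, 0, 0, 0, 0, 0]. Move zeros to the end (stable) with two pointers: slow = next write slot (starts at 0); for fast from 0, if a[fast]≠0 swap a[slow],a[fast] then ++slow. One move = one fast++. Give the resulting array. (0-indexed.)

(s=0,f=0) a[fast]=0 → fast++
(s=0,f=1) a[fast]=0 → fast++
(s=0,f=2) a[fast]=0 → fast++
(s=0,f=3) a[fast]=2≠0 swap→a[0]=2 → slow++,fast++
(s=1,f=4) a[fast]=0 → fast++
(s=1,f=5) a[fast]=0 → fast++
(s=1,f=6) a[fast]=0 → fast++
(s=1,f=7) a[fast]=0 → fast++
(s=1,f=8) a[fast]=0 → fast++
(s=1,f=9) a[fast]=0 → fast++

[2, 0, 0, 0, 0, 0, 0, 0, 0, 0]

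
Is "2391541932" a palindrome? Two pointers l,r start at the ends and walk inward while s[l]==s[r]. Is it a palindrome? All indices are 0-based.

not a palindrome (mismatch at 4,5)

[0,9] '2'=='2' → l++,r--
[1,8] '3'=='3' → l++,r--
[2,7] '9'=='9' → l++,r--
[3,6] '1'=='1' → l++,r--
[4,5] '5'!='4' → stop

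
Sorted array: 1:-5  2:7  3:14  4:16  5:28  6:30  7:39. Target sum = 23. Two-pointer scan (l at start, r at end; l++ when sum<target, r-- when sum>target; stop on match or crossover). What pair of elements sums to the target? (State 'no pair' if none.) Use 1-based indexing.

(-5, 28)

[1,7] -5+39=34 >23 → r--
[1,6] -5+30=25 >23 → r--
[1,5] -5+28=23 → found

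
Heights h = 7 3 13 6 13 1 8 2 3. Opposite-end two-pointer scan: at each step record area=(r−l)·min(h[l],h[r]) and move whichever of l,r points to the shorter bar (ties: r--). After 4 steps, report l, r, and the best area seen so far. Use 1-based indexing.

l=3, r=7, best area=42

[1,9] min(7,3)*8=24 best=24 * → r--
[1,8] min(7,2)*7=14 best=24 → r--
[1,7] min(7,8)*6=42 best=42 * → l++
[2,7] min(3,8)*5=15 best=42 → l++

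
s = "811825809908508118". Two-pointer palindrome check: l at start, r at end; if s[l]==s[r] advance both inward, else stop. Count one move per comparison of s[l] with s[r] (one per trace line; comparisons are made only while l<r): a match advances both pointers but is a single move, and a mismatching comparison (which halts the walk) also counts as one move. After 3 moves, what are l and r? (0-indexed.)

l=0 r=17: '8'=='8', l++,r--
l=1 r=16: '1'=='1', l++,r--
l=2 r=15: '1'=='1', l++,r--

l=3, r=14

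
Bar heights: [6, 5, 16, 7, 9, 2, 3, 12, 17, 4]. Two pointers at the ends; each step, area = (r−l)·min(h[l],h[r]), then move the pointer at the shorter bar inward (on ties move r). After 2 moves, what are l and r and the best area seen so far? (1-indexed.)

l=1 r=10: min(6,4)*9=36 best=36 *, r--
l=1 r=9: min(6,17)*8=48 best=48 *, l++

l=2, r=9, best area=48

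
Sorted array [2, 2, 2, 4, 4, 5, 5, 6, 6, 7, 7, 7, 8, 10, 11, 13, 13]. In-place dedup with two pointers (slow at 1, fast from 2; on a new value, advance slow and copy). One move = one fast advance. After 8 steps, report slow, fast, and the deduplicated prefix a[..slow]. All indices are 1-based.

(s=1,f=2) a[fast]=2=a[slow] dup → fast++
(s=1,f=3) a[fast]=2=a[slow] dup → fast++
(s=1,f=4) a[fast]=4≠a[slow]=2 write a[2]=4 → slow++,fast++
(s=2,f=5) a[fast]=4=a[slow] dup → fast++
(s=2,f=6) a[fast]=5≠a[slow]=4 write a[3]=5 → slow++,fast++
(s=3,f=7) a[fast]=5=a[slow] dup → fast++
(s=3,f=8) a[fast]=6≠a[slow]=5 write a[4]=6 → slow++,fast++
(s=4,f=9) a[fast]=6=a[slow] dup → fast++

slow=4, fast=10, prefix=[2, 4, 5, 6]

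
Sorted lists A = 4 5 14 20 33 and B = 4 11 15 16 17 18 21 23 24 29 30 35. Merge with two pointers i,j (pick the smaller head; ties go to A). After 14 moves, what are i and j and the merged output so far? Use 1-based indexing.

i=5, j=11, merged so far=[4, 4, 5, 11, 14, 15, 16, 17, 18, 20, 21, 23, 24, 29]

i=1 j=1: A[i]=4<=B[j]=4 take 4, i++
i=2 j=1: A[i]=5>B[j]=4 take 4, j++
i=2 j=2: A[i]=5<=B[j]=11 take 5, i++
i=3 j=2: A[i]=14>B[j]=11 take 11, j++
i=3 j=3: A[i]=14<=B[j]=15 take 14, i++
i=4 j=3: A[i]=20>B[j]=15 take 15, j++
i=4 j=4: A[i]=20>B[j]=16 take 16, j++
i=4 j=5: A[i]=20>B[j]=17 take 17, j++
i=4 j=6: A[i]=20>B[j]=18 take 18, j++
i=4 j=7: A[i]=20<=B[j]=21 take 20, i++
i=5 j=7: A[i]=33>B[j]=21 take 21, j++
i=5 j=8: A[i]=33>B[j]=23 take 23, j++
i=5 j=9: A[i]=33>B[j]=24 take 24, j++
i=5 j=10: A[i]=33>B[j]=29 take 29, j++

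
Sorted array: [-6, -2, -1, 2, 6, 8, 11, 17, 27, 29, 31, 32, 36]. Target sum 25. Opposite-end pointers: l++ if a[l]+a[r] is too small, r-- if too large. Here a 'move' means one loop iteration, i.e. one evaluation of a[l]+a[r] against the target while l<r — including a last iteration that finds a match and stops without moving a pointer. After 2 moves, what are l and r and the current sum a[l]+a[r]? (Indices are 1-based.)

[1,13] -6+36=30 >25 → r--
[1,12] -6+32=26 >25 → r--

l=1, r=11, sum=25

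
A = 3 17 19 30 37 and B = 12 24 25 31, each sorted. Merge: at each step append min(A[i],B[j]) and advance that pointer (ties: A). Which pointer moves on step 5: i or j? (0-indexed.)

j

[i=0,j=0] A[i]=3<=B[j]=12 take 3 → i++
[i=1,j=0] A[i]=17>B[j]=12 take 12 → j++
[i=1,j=1] A[i]=17<=B[j]=24 take 17 → i++
[i=2,j=1] A[i]=19<=B[j]=24 take 19 → i++
[i=3,j=1] A[i]=30>B[j]=24 take 24 → j++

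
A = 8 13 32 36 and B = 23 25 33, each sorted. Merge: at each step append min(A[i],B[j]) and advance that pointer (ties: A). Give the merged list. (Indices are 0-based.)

[8, 13, 23, 25, 32, 33, 36]

[i=0,j=0] A[i]=8<=B[j]=23 take 8 → i++
[i=1,j=0] A[i]=13<=B[j]=23 take 13 → i++
[i=2,j=0] A[i]=32>B[j]=23 take 23 → j++
[i=2,j=1] A[i]=32>B[j]=25 take 25 → j++
[i=2,j=2] A[i]=32<=B[j]=33 take 32 → i++
[i=3,j=2] A[i]=36>B[j]=33 take 33 → j++
[i=3,j=3] B done, take A[i]=36 → i++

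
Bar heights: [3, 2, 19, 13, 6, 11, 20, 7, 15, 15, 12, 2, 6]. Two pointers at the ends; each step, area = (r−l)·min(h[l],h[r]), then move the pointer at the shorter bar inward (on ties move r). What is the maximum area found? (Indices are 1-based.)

l=1 r=13: min(3,6)*12=36 best=36 *, l++
l=2 r=13: min(2,6)*11=22 best=36, l++
l=3 r=13: min(19,6)*10=60 best=60 *, r--
l=3 r=12: min(19,2)*9=18 best=60, r--
l=3 r=11: min(19,12)*8=96 best=96 *, r--
l=3 r=10: min(19,15)*7=105 best=105 *, r--
l=3 r=9: min(19,15)*6=90 best=105, r--
l=3 r=8: min(19,7)*5=35 best=105, r--
l=3 r=7: min(19,20)*4=76 best=105, l++
l=4 r=7: min(13,20)*3=39 best=105, l++
l=5 r=7: min(6,20)*2=12 best=105, l++
l=6 r=7: min(11,20)*1=11 best=105, l++

max area = 105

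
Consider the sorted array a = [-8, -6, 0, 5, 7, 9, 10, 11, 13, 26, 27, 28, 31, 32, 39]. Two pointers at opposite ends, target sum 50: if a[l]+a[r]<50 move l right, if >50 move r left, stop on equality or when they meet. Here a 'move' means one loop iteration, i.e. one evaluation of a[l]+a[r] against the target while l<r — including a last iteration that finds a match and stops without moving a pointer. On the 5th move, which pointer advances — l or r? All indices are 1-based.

[1,15] -8+39=31 <50 → l++
[2,15] -6+39=33 <50 → l++
[3,15] 0+39=39 <50 → l++
[4,15] 5+39=44 <50 → l++
[5,15] 7+39=46 <50 → l++

l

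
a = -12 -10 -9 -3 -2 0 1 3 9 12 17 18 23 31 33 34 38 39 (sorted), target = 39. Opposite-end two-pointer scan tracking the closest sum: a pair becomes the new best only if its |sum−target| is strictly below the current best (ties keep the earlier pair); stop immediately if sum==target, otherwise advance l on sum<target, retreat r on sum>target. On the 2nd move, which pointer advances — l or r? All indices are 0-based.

l

l=0 r=17: -12+39=27 d=12 *, l++
l=1 r=17: -10+39=29 d=10 *, l++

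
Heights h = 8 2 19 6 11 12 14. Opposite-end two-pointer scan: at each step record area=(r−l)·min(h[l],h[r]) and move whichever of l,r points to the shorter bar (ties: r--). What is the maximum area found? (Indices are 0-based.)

max area = 56

l=0 r=6: min(8,14)*6=48 best=48 *, l++
l=1 r=6: min(2,14)*5=10 best=48, l++
l=2 r=6: min(19,14)*4=56 best=56 *, r--
l=2 r=5: min(19,12)*3=36 best=56, r--
l=2 r=4: min(19,11)*2=22 best=56, r--
l=2 r=3: min(19,6)*1=6 best=56, r--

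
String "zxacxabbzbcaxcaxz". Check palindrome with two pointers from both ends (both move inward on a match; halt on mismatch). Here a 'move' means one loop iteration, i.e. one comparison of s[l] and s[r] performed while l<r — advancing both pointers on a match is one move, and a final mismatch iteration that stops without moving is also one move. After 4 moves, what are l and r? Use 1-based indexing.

l=5, r=13

[1,17] 'z'=='z' → l++,r--
[2,16] 'x'=='x' → l++,r--
[3,15] 'a'=='a' → l++,r--
[4,14] 'c'=='c' → l++,r--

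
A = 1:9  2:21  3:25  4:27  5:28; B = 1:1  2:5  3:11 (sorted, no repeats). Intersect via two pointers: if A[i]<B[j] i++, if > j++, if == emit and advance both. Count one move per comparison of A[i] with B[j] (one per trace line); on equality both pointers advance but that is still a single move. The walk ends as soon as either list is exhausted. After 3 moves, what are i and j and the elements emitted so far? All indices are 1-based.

i=2, j=3, emitted=[]

[i=1,j=1] 9>1 → j++
[i=1,j=2] 9>5 → j++
[i=1,j=3] 9<11 → i++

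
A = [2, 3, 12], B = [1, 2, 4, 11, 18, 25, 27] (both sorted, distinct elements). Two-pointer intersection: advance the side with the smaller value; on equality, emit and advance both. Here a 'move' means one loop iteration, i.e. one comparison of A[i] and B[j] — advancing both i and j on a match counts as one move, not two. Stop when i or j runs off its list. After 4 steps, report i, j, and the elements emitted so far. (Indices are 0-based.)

[i=0,j=0] 2>1 → j++
[i=0,j=1] 2==2 emit → i++,j++
[i=1,j=2] 3<4 → i++
[i=2,j=2] 12>4 → j++

i=2, j=3, emitted=[2]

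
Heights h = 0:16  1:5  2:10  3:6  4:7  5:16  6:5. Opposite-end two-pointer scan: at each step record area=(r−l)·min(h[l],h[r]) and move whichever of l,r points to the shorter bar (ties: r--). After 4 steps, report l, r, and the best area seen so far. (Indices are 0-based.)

l=0 r=6: min(16,5)*6=30 best=30 *, r--
l=0 r=5: min(16,16)*5=80 best=80 *, r--
l=0 r=4: min(16,7)*4=28 best=80, r--
l=0 r=3: min(16,6)*3=18 best=80, r--

l=0, r=2, best area=80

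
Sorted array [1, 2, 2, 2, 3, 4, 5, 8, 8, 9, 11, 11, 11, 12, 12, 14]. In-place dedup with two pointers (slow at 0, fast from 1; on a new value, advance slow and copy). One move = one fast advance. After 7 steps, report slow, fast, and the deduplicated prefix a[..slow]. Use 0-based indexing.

(s=0,f=1) a[fast]=2≠a[slow]=1 write a[1]=2 → slow++,fast++
(s=1,f=2) a[fast]=2=a[slow] dup → fast++
(s=1,f=3) a[fast]=2=a[slow] dup → fast++
(s=1,f=4) a[fast]=3≠a[slow]=2 write a[2]=3 → slow++,fast++
(s=2,f=5) a[fast]=4≠a[slow]=3 write a[3]=4 → slow++,fast++
(s=3,f=6) a[fast]=5≠a[slow]=4 write a[4]=5 → slow++,fast++
(s=4,f=7) a[fast]=8≠a[slow]=5 write a[5]=8 → slow++,fast++

slow=5, fast=8, prefix=[1, 2, 3, 4, 5, 8]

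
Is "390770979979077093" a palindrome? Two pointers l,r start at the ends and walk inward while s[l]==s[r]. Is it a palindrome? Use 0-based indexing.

[0,17] '3'=='3' → l++,r--
[1,16] '9'=='9' → l++,r--
[2,15] '0'=='0' → l++,r--
[3,14] '7'=='7' → l++,r--
[4,13] '7'=='7' → l++,r--
[5,12] '0'=='0' → l++,r--
[6,11] '9'=='9' → l++,r--
[7,10] '7'=='7' → l++,r--
[8,9] '9'=='9' → l++,r--

palindrome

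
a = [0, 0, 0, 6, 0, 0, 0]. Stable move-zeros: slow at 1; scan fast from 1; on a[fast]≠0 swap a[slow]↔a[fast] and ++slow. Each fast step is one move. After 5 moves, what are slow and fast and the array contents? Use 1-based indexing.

slow=2, fast=6, a=[6, 0, 0, 0, 0, 0, 0]

slow=1 fast=1: a[fast]=0, fast++
slow=1 fast=2: a[fast]=0, fast++
slow=1 fast=3: a[fast]=0, fast++
slow=1 fast=4: a[fast]=6≠0 swap→a[1]=6, slow++,fast++
slow=2 fast=5: a[fast]=0, fast++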